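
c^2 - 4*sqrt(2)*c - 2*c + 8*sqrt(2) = (c - 2)*(c - 4*sqrt(2))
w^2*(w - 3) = w^3 - 3*w^2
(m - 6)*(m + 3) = m^2 - 3*m - 18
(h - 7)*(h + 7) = h^2 - 49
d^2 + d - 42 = (d - 6)*(d + 7)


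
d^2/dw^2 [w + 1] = 0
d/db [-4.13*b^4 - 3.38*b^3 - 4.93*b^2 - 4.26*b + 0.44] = -16.52*b^3 - 10.14*b^2 - 9.86*b - 4.26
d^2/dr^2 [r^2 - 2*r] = 2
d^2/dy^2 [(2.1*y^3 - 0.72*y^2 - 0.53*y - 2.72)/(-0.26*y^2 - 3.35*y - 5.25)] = (2.22044604925031e-16*y^5 + 3.5527136788005e-15*y^4 - 42.584084*y^3 - 226.396068*y^2 - 337.41348*y + 74.67205)/(0.017576*y^6 + 0.67938*y^5 + 9.81825*y^4 + 65.031875*y^3 + 198.253125*y^2 + 277.003125*y + 144.703125)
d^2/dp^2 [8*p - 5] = 0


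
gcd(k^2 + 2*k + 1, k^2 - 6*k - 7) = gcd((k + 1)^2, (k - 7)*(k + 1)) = k + 1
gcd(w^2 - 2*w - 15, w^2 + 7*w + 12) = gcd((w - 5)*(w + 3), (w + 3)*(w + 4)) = w + 3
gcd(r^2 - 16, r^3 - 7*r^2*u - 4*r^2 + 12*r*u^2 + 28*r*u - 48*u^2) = r - 4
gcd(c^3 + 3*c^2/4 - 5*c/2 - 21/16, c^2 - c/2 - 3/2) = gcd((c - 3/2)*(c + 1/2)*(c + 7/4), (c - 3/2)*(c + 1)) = c - 3/2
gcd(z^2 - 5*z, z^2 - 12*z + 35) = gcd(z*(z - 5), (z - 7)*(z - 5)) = z - 5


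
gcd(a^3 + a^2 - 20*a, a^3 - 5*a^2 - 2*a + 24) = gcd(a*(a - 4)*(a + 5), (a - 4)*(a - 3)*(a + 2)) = a - 4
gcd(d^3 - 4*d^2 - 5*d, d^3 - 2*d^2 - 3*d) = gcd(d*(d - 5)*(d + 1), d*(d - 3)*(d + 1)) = d^2 + d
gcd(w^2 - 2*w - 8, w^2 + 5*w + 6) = w + 2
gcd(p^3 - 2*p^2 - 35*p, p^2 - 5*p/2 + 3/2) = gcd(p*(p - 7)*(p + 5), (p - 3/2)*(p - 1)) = 1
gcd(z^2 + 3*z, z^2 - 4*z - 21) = z + 3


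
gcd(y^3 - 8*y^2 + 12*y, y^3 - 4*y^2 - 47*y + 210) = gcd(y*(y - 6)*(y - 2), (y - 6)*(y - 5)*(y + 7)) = y - 6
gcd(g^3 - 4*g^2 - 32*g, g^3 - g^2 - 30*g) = g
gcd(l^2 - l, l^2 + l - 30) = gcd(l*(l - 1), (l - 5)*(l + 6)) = 1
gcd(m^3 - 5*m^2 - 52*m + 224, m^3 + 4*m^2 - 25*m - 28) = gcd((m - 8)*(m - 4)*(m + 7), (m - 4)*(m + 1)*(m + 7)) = m^2 + 3*m - 28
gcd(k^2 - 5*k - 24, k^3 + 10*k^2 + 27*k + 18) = k + 3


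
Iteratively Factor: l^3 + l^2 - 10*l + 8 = (l - 2)*(l^2 + 3*l - 4) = (l - 2)*(l + 4)*(l - 1)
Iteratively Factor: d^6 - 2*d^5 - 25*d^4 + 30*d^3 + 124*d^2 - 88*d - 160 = (d + 1)*(d^5 - 3*d^4 - 22*d^3 + 52*d^2 + 72*d - 160) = (d - 2)*(d + 1)*(d^4 - d^3 - 24*d^2 + 4*d + 80) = (d - 2)*(d + 1)*(d + 4)*(d^3 - 5*d^2 - 4*d + 20) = (d - 2)*(d + 1)*(d + 2)*(d + 4)*(d^2 - 7*d + 10) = (d - 2)^2*(d + 1)*(d + 2)*(d + 4)*(d - 5)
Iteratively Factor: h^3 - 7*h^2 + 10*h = (h)*(h^2 - 7*h + 10) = h*(h - 5)*(h - 2)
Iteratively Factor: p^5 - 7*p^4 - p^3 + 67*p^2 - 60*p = (p - 5)*(p^4 - 2*p^3 - 11*p^2 + 12*p) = (p - 5)*(p - 1)*(p^3 - p^2 - 12*p) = (p - 5)*(p - 4)*(p - 1)*(p^2 + 3*p) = (p - 5)*(p - 4)*(p - 1)*(p + 3)*(p)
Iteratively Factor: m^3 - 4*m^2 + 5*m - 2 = (m - 1)*(m^2 - 3*m + 2) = (m - 2)*(m - 1)*(m - 1)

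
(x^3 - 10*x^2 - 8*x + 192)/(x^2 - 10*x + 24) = (x^2 - 4*x - 32)/(x - 4)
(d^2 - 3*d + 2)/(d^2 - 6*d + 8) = (d - 1)/(d - 4)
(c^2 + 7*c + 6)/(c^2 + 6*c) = (c + 1)/c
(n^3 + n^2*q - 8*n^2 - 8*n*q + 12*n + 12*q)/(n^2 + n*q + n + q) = (n^2 - 8*n + 12)/(n + 1)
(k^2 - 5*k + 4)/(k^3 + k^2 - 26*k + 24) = 1/(k + 6)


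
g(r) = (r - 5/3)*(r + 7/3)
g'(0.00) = 0.67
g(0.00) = -3.89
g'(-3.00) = -5.33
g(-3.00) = 3.11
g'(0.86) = 2.39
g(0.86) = -2.58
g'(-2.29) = -3.91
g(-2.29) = -0.17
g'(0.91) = 2.49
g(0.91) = -2.45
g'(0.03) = 0.73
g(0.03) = -3.87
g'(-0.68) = -0.69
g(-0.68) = -3.88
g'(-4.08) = -7.49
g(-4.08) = 10.04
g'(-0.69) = -0.71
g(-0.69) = -3.87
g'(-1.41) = -2.15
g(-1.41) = -2.84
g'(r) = 2*r + 2/3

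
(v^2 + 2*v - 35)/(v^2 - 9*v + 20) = (v + 7)/(v - 4)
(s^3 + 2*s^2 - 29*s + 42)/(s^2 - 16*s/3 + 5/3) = 3*(s^3 + 2*s^2 - 29*s + 42)/(3*s^2 - 16*s + 5)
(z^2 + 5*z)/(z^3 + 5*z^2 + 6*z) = (z + 5)/(z^2 + 5*z + 6)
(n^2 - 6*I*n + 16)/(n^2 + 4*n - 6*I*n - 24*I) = (n^2 - 6*I*n + 16)/(n^2 + n*(4 - 6*I) - 24*I)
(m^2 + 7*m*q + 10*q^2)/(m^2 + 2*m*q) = (m + 5*q)/m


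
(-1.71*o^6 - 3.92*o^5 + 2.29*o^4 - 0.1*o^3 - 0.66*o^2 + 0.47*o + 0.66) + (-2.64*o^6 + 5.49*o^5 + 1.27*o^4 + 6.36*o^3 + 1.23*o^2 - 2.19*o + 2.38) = -4.35*o^6 + 1.57*o^5 + 3.56*o^4 + 6.26*o^3 + 0.57*o^2 - 1.72*o + 3.04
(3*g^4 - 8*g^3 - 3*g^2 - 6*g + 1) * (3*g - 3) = 9*g^5 - 33*g^4 + 15*g^3 - 9*g^2 + 21*g - 3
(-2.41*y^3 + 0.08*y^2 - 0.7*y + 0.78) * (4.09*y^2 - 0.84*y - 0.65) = -9.8569*y^5 + 2.3516*y^4 - 1.3637*y^3 + 3.7262*y^2 - 0.2002*y - 0.507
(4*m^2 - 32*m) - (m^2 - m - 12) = 3*m^2 - 31*m + 12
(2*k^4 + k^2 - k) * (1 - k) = -2*k^5 + 2*k^4 - k^3 + 2*k^2 - k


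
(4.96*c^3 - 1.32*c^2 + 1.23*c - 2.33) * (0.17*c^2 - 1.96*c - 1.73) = 0.8432*c^5 - 9.946*c^4 - 5.7845*c^3 - 0.5233*c^2 + 2.4389*c + 4.0309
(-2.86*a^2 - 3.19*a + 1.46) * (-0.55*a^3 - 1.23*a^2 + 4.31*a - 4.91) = 1.573*a^5 + 5.2723*a^4 - 9.2059*a^3 - 1.5021*a^2 + 21.9555*a - 7.1686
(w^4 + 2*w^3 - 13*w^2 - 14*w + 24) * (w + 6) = w^5 + 8*w^4 - w^3 - 92*w^2 - 60*w + 144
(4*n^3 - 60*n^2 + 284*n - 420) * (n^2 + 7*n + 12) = 4*n^5 - 32*n^4 - 88*n^3 + 848*n^2 + 468*n - 5040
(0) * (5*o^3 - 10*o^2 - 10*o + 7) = 0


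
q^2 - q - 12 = (q - 4)*(q + 3)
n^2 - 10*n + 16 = (n - 8)*(n - 2)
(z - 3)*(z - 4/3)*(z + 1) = z^3 - 10*z^2/3 - z/3 + 4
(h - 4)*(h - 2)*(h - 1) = h^3 - 7*h^2 + 14*h - 8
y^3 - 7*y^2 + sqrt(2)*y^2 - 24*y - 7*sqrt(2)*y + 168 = (y - 7)*(y - 3*sqrt(2))*(y + 4*sqrt(2))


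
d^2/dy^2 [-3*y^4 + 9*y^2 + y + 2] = 18 - 36*y^2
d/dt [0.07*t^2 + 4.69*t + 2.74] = 0.14*t + 4.69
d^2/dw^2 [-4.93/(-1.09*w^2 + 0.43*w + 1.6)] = (11.714666*w^2 - 4.621382*w - 4.93*(2.18*w - 0.43)*(4.36*w - 0.86) - 17.19584)/(-1.09*w^2 + 0.43*w + 1.6)^3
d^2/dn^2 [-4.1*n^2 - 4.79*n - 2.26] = -8.20000000000000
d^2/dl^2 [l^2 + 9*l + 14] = 2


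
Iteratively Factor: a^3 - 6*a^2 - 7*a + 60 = (a - 5)*(a^2 - a - 12) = (a - 5)*(a + 3)*(a - 4)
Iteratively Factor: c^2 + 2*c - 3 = (c + 3)*(c - 1)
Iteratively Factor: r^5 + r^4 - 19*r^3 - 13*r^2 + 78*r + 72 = (r + 4)*(r^4 - 3*r^3 - 7*r^2 + 15*r + 18) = (r - 3)*(r + 4)*(r^3 - 7*r - 6) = (r - 3)*(r + 2)*(r + 4)*(r^2 - 2*r - 3) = (r - 3)*(r + 1)*(r + 2)*(r + 4)*(r - 3)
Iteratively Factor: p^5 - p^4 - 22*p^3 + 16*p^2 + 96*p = (p - 4)*(p^4 + 3*p^3 - 10*p^2 - 24*p) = (p - 4)*(p + 4)*(p^3 - p^2 - 6*p) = p*(p - 4)*(p + 4)*(p^2 - p - 6) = p*(p - 4)*(p - 3)*(p + 4)*(p + 2)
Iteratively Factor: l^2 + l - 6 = (l - 2)*(l + 3)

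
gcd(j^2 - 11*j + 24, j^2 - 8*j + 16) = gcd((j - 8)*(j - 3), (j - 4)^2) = 1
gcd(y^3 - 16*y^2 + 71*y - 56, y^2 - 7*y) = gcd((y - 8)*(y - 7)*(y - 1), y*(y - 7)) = y - 7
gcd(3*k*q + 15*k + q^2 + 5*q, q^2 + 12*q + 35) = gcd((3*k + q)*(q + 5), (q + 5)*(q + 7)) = q + 5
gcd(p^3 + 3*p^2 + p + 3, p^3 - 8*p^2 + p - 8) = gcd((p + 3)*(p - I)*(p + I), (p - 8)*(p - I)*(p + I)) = p^2 + 1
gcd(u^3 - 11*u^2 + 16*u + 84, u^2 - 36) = u - 6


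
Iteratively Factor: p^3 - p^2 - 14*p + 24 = (p + 4)*(p^2 - 5*p + 6) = (p - 2)*(p + 4)*(p - 3)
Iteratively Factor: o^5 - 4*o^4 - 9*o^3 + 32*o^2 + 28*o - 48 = (o + 2)*(o^4 - 6*o^3 + 3*o^2 + 26*o - 24) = (o - 4)*(o + 2)*(o^3 - 2*o^2 - 5*o + 6) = (o - 4)*(o + 2)^2*(o^2 - 4*o + 3) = (o - 4)*(o - 1)*(o + 2)^2*(o - 3)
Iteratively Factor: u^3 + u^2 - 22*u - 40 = (u + 4)*(u^2 - 3*u - 10) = (u + 2)*(u + 4)*(u - 5)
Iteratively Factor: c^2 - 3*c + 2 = (c - 2)*(c - 1)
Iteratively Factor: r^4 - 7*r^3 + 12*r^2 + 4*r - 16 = (r - 4)*(r^3 - 3*r^2 + 4) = (r - 4)*(r - 2)*(r^2 - r - 2) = (r - 4)*(r - 2)^2*(r + 1)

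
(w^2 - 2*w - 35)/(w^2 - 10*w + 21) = (w + 5)/(w - 3)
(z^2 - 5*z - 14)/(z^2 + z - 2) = (z - 7)/(z - 1)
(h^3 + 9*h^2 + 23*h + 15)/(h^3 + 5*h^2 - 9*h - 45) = (h + 1)/(h - 3)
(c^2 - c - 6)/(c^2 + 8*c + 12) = (c - 3)/(c + 6)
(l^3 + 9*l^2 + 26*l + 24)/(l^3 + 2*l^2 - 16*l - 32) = (l + 3)/(l - 4)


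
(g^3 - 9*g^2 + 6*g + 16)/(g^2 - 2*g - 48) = (g^2 - g - 2)/(g + 6)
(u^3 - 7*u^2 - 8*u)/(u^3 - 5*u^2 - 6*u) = (u - 8)/(u - 6)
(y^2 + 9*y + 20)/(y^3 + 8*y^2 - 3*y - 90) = (y + 4)/(y^2 + 3*y - 18)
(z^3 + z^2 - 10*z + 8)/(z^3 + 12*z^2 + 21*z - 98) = (z^2 + 3*z - 4)/(z^2 + 14*z + 49)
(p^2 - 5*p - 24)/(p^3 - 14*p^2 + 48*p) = (p + 3)/(p*(p - 6))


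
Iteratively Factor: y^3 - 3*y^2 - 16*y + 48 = (y - 3)*(y^2 - 16) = (y - 4)*(y - 3)*(y + 4)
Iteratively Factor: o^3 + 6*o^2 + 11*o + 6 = (o + 2)*(o^2 + 4*o + 3) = (o + 2)*(o + 3)*(o + 1)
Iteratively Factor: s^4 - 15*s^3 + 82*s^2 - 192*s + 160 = (s - 2)*(s^3 - 13*s^2 + 56*s - 80) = (s - 4)*(s - 2)*(s^2 - 9*s + 20) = (s - 5)*(s - 4)*(s - 2)*(s - 4)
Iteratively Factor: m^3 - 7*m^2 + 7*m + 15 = (m + 1)*(m^2 - 8*m + 15) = (m - 5)*(m + 1)*(m - 3)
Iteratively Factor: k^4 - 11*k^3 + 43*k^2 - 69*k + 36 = (k - 3)*(k^3 - 8*k^2 + 19*k - 12) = (k - 3)^2*(k^2 - 5*k + 4) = (k - 3)^2*(k - 1)*(k - 4)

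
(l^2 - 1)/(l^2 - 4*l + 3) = (l + 1)/(l - 3)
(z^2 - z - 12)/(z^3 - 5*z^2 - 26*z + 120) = (z + 3)/(z^2 - z - 30)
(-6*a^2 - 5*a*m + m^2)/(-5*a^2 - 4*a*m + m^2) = (6*a - m)/(5*a - m)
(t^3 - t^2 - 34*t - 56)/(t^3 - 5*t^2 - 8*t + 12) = (t^2 - 3*t - 28)/(t^2 - 7*t + 6)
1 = 1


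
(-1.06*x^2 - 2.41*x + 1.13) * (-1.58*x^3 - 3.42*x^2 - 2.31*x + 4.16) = 1.6748*x^5 + 7.433*x^4 + 8.9054*x^3 - 2.7071*x^2 - 12.6359*x + 4.7008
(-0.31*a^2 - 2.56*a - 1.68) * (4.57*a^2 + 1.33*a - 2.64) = -1.4167*a^4 - 12.1115*a^3 - 10.264*a^2 + 4.524*a + 4.4352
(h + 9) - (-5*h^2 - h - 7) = 5*h^2 + 2*h + 16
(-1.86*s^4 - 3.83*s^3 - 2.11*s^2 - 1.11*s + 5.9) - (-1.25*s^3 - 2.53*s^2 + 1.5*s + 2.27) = -1.86*s^4 - 2.58*s^3 + 0.42*s^2 - 2.61*s + 3.63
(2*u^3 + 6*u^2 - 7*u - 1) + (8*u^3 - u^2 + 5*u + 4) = 10*u^3 + 5*u^2 - 2*u + 3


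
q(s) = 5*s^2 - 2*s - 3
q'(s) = 10*s - 2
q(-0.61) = 0.08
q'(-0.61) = -8.10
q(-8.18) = 347.92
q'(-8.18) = -83.80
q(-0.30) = -1.95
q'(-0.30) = -5.00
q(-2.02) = 21.44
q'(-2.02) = -22.20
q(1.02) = 0.16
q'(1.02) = 8.20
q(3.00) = 36.00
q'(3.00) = 28.00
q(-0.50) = -0.75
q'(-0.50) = -7.00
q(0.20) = -3.20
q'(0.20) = 0.00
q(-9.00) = 420.00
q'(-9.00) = -92.00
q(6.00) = 165.00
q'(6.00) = 58.00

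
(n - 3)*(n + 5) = n^2 + 2*n - 15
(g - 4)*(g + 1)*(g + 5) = g^3 + 2*g^2 - 19*g - 20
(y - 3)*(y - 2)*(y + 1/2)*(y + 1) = y^4 - 7*y^3/2 - y^2 + 13*y/2 + 3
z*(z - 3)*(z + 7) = z^3 + 4*z^2 - 21*z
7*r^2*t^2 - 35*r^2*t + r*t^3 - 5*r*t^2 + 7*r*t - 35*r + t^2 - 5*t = (7*r + t)*(t - 5)*(r*t + 1)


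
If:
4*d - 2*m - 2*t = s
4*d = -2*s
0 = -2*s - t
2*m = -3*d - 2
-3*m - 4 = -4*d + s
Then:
No Solution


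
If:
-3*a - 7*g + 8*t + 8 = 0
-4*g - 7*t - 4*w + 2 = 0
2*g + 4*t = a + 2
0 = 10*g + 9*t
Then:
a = -6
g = 18/11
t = -20/11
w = 45/22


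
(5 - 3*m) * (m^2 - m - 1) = -3*m^3 + 8*m^2 - 2*m - 5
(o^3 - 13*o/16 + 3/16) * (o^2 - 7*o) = o^5 - 7*o^4 - 13*o^3/16 + 47*o^2/8 - 21*o/16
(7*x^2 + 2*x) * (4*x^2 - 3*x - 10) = 28*x^4 - 13*x^3 - 76*x^2 - 20*x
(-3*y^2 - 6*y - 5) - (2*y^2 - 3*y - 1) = -5*y^2 - 3*y - 4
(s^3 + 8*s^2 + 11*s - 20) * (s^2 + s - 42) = s^5 + 9*s^4 - 23*s^3 - 345*s^2 - 482*s + 840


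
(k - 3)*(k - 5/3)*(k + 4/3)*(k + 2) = k^4 - 4*k^3/3 - 71*k^2/9 + 38*k/9 + 40/3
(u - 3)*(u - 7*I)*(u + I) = u^3 - 3*u^2 - 6*I*u^2 + 7*u + 18*I*u - 21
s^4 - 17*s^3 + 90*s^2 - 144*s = s*(s - 8)*(s - 6)*(s - 3)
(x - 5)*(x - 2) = x^2 - 7*x + 10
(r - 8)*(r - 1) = r^2 - 9*r + 8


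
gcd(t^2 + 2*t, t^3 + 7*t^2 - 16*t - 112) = 1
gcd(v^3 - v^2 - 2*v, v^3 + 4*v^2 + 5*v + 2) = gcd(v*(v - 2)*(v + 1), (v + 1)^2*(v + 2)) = v + 1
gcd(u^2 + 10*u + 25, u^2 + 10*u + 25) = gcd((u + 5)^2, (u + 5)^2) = u^2 + 10*u + 25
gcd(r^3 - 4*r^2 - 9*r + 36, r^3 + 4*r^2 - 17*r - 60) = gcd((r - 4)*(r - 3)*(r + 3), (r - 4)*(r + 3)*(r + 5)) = r^2 - r - 12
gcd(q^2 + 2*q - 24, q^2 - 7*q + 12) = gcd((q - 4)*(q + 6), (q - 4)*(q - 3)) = q - 4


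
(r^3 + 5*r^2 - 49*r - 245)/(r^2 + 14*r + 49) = (r^2 - 2*r - 35)/(r + 7)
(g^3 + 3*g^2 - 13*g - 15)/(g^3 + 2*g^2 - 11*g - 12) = (g + 5)/(g + 4)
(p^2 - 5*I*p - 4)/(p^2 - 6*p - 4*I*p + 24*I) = (p - I)/(p - 6)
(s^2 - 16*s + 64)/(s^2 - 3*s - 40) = (s - 8)/(s + 5)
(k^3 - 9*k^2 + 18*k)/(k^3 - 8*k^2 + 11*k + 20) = k*(k^2 - 9*k + 18)/(k^3 - 8*k^2 + 11*k + 20)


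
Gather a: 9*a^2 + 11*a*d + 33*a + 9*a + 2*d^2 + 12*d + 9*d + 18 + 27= 9*a^2 + a*(11*d + 42) + 2*d^2 + 21*d + 45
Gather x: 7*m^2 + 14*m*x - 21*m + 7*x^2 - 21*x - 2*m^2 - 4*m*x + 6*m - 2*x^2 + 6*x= 5*m^2 - 15*m + 5*x^2 + x*(10*m - 15)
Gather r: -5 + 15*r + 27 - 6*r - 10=9*r + 12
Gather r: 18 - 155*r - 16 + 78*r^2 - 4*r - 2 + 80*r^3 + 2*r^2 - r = 80*r^3 + 80*r^2 - 160*r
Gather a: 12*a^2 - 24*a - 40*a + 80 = 12*a^2 - 64*a + 80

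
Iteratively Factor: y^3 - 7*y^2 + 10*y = (y)*(y^2 - 7*y + 10) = y*(y - 2)*(y - 5)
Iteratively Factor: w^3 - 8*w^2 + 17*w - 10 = (w - 5)*(w^2 - 3*w + 2) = (w - 5)*(w - 2)*(w - 1)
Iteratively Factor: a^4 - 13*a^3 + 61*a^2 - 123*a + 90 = (a - 5)*(a^3 - 8*a^2 + 21*a - 18) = (a - 5)*(a - 3)*(a^2 - 5*a + 6) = (a - 5)*(a - 3)*(a - 2)*(a - 3)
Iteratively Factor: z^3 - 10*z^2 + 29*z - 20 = (z - 1)*(z^2 - 9*z + 20) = (z - 5)*(z - 1)*(z - 4)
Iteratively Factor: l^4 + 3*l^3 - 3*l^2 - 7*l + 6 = (l - 1)*(l^3 + 4*l^2 + l - 6) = (l - 1)*(l + 2)*(l^2 + 2*l - 3) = (l - 1)^2*(l + 2)*(l + 3)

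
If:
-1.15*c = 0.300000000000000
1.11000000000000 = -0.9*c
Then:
No Solution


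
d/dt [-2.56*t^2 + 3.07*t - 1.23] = 3.07 - 5.12*t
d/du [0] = 0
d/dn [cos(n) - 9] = -sin(n)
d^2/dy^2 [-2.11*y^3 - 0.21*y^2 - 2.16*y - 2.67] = -12.66*y - 0.42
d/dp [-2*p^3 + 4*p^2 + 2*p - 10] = -6*p^2 + 8*p + 2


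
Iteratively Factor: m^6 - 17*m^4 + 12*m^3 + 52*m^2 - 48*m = (m + 4)*(m^5 - 4*m^4 - m^3 + 16*m^2 - 12*m) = (m + 2)*(m + 4)*(m^4 - 6*m^3 + 11*m^2 - 6*m) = (m - 1)*(m + 2)*(m + 4)*(m^3 - 5*m^2 + 6*m) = (m - 2)*(m - 1)*(m + 2)*(m + 4)*(m^2 - 3*m) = m*(m - 2)*(m - 1)*(m + 2)*(m + 4)*(m - 3)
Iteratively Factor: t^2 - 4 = (t + 2)*(t - 2)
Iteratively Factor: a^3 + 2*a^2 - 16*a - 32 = (a - 4)*(a^2 + 6*a + 8) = (a - 4)*(a + 2)*(a + 4)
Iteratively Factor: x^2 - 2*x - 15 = (x + 3)*(x - 5)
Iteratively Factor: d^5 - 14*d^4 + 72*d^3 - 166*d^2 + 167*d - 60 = (d - 1)*(d^4 - 13*d^3 + 59*d^2 - 107*d + 60) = (d - 3)*(d - 1)*(d^3 - 10*d^2 + 29*d - 20) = (d - 4)*(d - 3)*(d - 1)*(d^2 - 6*d + 5) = (d - 4)*(d - 3)*(d - 1)^2*(d - 5)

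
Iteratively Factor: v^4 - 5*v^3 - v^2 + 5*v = (v - 1)*(v^3 - 4*v^2 - 5*v) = v*(v - 1)*(v^2 - 4*v - 5) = v*(v - 1)*(v + 1)*(v - 5)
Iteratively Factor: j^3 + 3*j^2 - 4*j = (j - 1)*(j^2 + 4*j) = j*(j - 1)*(j + 4)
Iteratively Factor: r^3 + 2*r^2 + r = (r + 1)*(r^2 + r) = (r + 1)^2*(r)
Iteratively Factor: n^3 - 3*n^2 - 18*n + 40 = (n - 5)*(n^2 + 2*n - 8) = (n - 5)*(n + 4)*(n - 2)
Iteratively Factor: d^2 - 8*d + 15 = (d - 3)*(d - 5)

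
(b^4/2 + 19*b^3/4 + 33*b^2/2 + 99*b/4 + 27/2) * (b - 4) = b^5/2 + 11*b^4/4 - 5*b^3/2 - 165*b^2/4 - 171*b/2 - 54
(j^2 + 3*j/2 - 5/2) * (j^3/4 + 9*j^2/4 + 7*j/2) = j^5/4 + 21*j^4/8 + 25*j^3/4 - 3*j^2/8 - 35*j/4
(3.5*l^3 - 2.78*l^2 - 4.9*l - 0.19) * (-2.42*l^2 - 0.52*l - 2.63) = -8.47*l^5 + 4.9076*l^4 + 4.0986*l^3 + 10.3192*l^2 + 12.9858*l + 0.4997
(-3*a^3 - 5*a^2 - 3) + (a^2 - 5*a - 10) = -3*a^3 - 4*a^2 - 5*a - 13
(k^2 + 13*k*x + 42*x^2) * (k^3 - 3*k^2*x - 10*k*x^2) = k^5 + 10*k^4*x - 7*k^3*x^2 - 256*k^2*x^3 - 420*k*x^4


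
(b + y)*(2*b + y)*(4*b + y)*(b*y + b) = 8*b^4*y + 8*b^4 + 14*b^3*y^2 + 14*b^3*y + 7*b^2*y^3 + 7*b^2*y^2 + b*y^4 + b*y^3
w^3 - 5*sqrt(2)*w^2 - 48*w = w*(w - 8*sqrt(2))*(w + 3*sqrt(2))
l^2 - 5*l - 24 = (l - 8)*(l + 3)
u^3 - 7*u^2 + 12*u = u*(u - 4)*(u - 3)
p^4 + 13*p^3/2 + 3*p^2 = p^2*(p + 1/2)*(p + 6)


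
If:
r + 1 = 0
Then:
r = -1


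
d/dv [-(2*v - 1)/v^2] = 2*(v - 1)/v^3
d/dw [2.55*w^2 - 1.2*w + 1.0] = 5.1*w - 1.2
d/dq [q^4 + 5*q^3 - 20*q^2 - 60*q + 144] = 4*q^3 + 15*q^2 - 40*q - 60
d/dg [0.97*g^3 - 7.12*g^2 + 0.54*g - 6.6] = 2.91*g^2 - 14.24*g + 0.54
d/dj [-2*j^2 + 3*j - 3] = 3 - 4*j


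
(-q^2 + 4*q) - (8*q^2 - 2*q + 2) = -9*q^2 + 6*q - 2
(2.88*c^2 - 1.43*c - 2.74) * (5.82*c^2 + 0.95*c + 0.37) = 16.7616*c^4 - 5.5866*c^3 - 16.2397*c^2 - 3.1321*c - 1.0138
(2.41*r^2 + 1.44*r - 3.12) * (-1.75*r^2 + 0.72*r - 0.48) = -4.2175*r^4 - 0.7848*r^3 + 5.34*r^2 - 2.9376*r + 1.4976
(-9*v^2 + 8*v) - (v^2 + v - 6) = -10*v^2 + 7*v + 6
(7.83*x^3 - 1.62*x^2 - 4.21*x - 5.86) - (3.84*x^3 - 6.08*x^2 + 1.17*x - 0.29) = 3.99*x^3 + 4.46*x^2 - 5.38*x - 5.57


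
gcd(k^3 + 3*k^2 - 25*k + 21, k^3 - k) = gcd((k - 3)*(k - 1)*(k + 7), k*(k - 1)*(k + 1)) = k - 1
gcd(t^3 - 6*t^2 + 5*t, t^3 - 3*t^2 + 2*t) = t^2 - t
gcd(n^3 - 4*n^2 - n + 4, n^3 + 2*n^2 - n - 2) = n^2 - 1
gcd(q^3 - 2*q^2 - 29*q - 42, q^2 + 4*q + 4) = q + 2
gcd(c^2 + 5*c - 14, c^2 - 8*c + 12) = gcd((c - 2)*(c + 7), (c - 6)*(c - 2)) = c - 2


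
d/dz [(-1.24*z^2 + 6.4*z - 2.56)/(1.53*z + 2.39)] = (-1.8972*z^2 - 5.9272*z + 19.2128)/(2.3409*z^2 + 7.3134*z + 5.7121)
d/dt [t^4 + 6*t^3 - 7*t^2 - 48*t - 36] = 4*t^3 + 18*t^2 - 14*t - 48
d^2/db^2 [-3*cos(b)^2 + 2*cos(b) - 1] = -2*cos(b) + 6*cos(2*b)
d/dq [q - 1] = 1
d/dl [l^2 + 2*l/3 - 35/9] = 2*l + 2/3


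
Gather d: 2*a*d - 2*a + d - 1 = -2*a + d*(2*a + 1) - 1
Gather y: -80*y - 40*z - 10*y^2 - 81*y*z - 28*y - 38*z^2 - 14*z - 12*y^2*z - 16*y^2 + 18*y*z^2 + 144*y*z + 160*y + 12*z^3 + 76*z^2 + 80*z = y^2*(-12*z - 26) + y*(18*z^2 + 63*z + 52) + 12*z^3 + 38*z^2 + 26*z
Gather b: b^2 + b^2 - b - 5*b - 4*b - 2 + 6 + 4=2*b^2 - 10*b + 8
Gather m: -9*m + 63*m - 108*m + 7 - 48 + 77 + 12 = 48 - 54*m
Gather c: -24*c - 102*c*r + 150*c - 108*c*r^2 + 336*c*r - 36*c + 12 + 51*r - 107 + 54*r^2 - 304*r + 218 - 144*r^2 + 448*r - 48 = c*(-108*r^2 + 234*r + 90) - 90*r^2 + 195*r + 75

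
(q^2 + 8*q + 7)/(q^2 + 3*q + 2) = (q + 7)/(q + 2)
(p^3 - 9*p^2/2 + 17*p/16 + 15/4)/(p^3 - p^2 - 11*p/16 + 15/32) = 2*(p - 4)/(2*p - 1)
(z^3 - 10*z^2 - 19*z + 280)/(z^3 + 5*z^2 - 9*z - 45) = (z^2 - 15*z + 56)/(z^2 - 9)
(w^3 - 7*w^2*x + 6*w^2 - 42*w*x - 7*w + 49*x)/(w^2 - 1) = (w^2 - 7*w*x + 7*w - 49*x)/(w + 1)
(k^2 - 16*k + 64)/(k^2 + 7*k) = (k^2 - 16*k + 64)/(k*(k + 7))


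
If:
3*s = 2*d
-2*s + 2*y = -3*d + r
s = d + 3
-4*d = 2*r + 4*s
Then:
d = -9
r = 30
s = -6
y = 45/2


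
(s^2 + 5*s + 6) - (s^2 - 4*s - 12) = 9*s + 18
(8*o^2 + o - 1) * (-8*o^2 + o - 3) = -64*o^4 - 15*o^2 - 4*o + 3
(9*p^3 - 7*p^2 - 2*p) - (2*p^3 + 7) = 7*p^3 - 7*p^2 - 2*p - 7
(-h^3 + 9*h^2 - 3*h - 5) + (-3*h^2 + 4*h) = -h^3 + 6*h^2 + h - 5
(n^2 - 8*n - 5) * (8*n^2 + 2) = 8*n^4 - 64*n^3 - 38*n^2 - 16*n - 10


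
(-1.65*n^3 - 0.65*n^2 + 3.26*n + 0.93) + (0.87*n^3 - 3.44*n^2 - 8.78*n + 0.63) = -0.78*n^3 - 4.09*n^2 - 5.52*n + 1.56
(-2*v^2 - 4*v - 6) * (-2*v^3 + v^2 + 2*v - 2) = 4*v^5 + 6*v^4 + 4*v^3 - 10*v^2 - 4*v + 12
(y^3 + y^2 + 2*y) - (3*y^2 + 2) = y^3 - 2*y^2 + 2*y - 2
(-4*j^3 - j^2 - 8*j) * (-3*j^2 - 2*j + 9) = 12*j^5 + 11*j^4 - 10*j^3 + 7*j^2 - 72*j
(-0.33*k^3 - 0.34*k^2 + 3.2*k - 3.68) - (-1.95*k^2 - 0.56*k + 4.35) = -0.33*k^3 + 1.61*k^2 + 3.76*k - 8.03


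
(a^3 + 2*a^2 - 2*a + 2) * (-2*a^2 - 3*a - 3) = -2*a^5 - 7*a^4 - 5*a^3 - 4*a^2 - 6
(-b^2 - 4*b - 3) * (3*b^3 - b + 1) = -3*b^5 - 12*b^4 - 8*b^3 + 3*b^2 - b - 3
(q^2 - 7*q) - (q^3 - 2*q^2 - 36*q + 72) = -q^3 + 3*q^2 + 29*q - 72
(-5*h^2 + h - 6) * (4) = -20*h^2 + 4*h - 24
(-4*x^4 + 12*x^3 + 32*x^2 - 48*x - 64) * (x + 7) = -4*x^5 - 16*x^4 + 116*x^3 + 176*x^2 - 400*x - 448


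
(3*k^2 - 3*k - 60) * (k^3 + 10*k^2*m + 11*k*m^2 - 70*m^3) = 3*k^5 + 30*k^4*m - 3*k^4 + 33*k^3*m^2 - 30*k^3*m - 60*k^3 - 210*k^2*m^3 - 33*k^2*m^2 - 600*k^2*m + 210*k*m^3 - 660*k*m^2 + 4200*m^3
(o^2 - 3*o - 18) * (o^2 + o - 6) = o^4 - 2*o^3 - 27*o^2 + 108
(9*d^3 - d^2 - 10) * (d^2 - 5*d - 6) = 9*d^5 - 46*d^4 - 49*d^3 - 4*d^2 + 50*d + 60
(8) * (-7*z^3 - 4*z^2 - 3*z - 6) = -56*z^3 - 32*z^2 - 24*z - 48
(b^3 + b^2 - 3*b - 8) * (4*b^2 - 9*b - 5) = 4*b^5 - 5*b^4 - 26*b^3 - 10*b^2 + 87*b + 40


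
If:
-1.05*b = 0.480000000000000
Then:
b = -0.46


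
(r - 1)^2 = r^2 - 2*r + 1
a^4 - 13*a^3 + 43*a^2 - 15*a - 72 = (a - 8)*(a - 3)^2*(a + 1)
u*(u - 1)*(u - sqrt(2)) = u^3 - sqrt(2)*u^2 - u^2 + sqrt(2)*u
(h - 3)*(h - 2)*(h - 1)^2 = h^4 - 7*h^3 + 17*h^2 - 17*h + 6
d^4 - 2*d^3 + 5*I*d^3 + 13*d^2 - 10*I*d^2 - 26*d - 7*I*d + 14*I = (d - 2)*(d - I)^2*(d + 7*I)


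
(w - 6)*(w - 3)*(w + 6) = w^3 - 3*w^2 - 36*w + 108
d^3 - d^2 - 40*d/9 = d*(d - 8/3)*(d + 5/3)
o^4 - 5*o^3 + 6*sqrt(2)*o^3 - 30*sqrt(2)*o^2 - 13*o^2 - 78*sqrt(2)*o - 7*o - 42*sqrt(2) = (o - 7)*(o + 1)^2*(o + 6*sqrt(2))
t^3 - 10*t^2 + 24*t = t*(t - 6)*(t - 4)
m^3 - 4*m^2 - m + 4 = (m - 4)*(m - 1)*(m + 1)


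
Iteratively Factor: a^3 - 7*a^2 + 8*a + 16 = (a - 4)*(a^2 - 3*a - 4) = (a - 4)*(a + 1)*(a - 4)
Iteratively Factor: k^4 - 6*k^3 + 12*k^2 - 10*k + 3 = (k - 1)*(k^3 - 5*k^2 + 7*k - 3) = (k - 1)^2*(k^2 - 4*k + 3) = (k - 1)^3*(k - 3)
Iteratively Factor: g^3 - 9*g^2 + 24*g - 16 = (g - 4)*(g^2 - 5*g + 4) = (g - 4)^2*(g - 1)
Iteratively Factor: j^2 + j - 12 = (j - 3)*(j + 4)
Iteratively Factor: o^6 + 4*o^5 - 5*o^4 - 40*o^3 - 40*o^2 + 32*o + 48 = (o - 1)*(o^5 + 5*o^4 - 40*o^2 - 80*o - 48) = (o - 1)*(o + 2)*(o^4 + 3*o^3 - 6*o^2 - 28*o - 24) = (o - 1)*(o + 2)^2*(o^3 + o^2 - 8*o - 12) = (o - 1)*(o + 2)^3*(o^2 - o - 6) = (o - 1)*(o + 2)^4*(o - 3)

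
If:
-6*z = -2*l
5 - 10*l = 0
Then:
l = 1/2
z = 1/6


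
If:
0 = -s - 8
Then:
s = -8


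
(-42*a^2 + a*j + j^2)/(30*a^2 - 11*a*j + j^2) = (-7*a - j)/(5*a - j)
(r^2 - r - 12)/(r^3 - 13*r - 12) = 1/(r + 1)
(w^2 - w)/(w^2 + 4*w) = (w - 1)/(w + 4)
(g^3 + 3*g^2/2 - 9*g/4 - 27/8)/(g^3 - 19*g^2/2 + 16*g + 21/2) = (8*g^3 + 12*g^2 - 18*g - 27)/(4*(2*g^3 - 19*g^2 + 32*g + 21))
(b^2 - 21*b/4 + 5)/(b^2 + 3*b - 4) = (b^2 - 21*b/4 + 5)/(b^2 + 3*b - 4)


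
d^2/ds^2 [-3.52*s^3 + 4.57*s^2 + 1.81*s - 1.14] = 9.14 - 21.12*s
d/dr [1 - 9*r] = -9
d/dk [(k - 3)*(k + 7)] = 2*k + 4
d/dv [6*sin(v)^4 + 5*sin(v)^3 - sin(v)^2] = (24*sin(v)^2 + 15*sin(v) - 2)*sin(v)*cos(v)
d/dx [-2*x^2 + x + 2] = 1 - 4*x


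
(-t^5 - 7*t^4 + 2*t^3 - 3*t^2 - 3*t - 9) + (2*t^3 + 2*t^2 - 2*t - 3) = -t^5 - 7*t^4 + 4*t^3 - t^2 - 5*t - 12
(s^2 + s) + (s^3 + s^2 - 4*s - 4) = s^3 + 2*s^2 - 3*s - 4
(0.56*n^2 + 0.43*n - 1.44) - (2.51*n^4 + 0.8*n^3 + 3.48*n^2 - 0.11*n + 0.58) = -2.51*n^4 - 0.8*n^3 - 2.92*n^2 + 0.54*n - 2.02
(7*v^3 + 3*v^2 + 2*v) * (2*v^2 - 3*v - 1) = 14*v^5 - 15*v^4 - 12*v^3 - 9*v^2 - 2*v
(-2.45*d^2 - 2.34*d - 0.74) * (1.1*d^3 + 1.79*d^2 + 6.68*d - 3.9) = -2.695*d^5 - 6.9595*d^4 - 21.3686*d^3 - 7.4008*d^2 + 4.1828*d + 2.886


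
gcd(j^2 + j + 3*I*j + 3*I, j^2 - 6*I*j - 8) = 1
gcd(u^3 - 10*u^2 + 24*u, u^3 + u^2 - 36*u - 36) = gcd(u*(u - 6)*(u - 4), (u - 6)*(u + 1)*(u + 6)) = u - 6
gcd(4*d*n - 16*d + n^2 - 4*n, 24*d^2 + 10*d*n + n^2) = 4*d + n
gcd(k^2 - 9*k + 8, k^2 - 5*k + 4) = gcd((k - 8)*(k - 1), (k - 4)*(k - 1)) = k - 1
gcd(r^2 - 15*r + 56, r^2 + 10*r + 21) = 1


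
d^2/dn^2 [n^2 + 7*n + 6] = 2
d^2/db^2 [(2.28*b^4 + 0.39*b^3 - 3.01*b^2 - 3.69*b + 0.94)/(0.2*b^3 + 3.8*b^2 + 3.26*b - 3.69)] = (1.4210854715202e-14*b^7 + 62.03968*b^6 + 177.1524*b^5 - 47.5816319999999*b^4 - 466.454424*b^3 + 143.59062*b^2 - 204.554766*b - 124.404646)/(0.008*b^9 + 0.456*b^8 + 9.0552*b^7 + 69.2948*b^6 + 130.77336*b^5 - 53.13144*b^4 - 231.454684*b^3 + 37.576008*b^2 + 133.165458*b - 50.243409)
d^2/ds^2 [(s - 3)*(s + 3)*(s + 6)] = 6*s + 12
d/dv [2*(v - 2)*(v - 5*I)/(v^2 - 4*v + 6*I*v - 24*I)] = (v^2*(-4 + 22*I) - 136*I*v - 120 + 176*I)/(v^4 + v^3*(-8 + 12*I) + v^2*(-20 - 96*I) + v*(288 + 192*I) - 576)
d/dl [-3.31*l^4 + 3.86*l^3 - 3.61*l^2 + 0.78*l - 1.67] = -13.24*l^3 + 11.58*l^2 - 7.22*l + 0.78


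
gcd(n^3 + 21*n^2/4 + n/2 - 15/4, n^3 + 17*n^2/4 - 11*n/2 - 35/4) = n^2 + 6*n + 5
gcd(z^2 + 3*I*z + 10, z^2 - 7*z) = 1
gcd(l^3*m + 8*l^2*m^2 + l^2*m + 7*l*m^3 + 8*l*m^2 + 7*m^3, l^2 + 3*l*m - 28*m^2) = l + 7*m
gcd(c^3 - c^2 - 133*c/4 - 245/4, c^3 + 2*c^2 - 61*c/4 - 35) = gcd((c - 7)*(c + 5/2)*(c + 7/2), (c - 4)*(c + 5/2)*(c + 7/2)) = c^2 + 6*c + 35/4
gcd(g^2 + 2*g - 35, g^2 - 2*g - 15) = g - 5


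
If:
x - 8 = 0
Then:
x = 8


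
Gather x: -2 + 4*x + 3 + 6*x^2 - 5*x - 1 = 6*x^2 - x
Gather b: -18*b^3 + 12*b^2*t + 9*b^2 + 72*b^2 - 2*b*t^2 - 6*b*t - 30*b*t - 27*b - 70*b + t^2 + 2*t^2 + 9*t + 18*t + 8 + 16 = -18*b^3 + b^2*(12*t + 81) + b*(-2*t^2 - 36*t - 97) + 3*t^2 + 27*t + 24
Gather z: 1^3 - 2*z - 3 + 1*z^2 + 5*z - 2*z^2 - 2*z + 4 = -z^2 + z + 2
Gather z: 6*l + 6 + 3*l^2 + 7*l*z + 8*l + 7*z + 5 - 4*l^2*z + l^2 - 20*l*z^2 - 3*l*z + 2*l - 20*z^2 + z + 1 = 4*l^2 + 16*l + z^2*(-20*l - 20) + z*(-4*l^2 + 4*l + 8) + 12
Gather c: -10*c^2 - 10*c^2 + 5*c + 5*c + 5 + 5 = -20*c^2 + 10*c + 10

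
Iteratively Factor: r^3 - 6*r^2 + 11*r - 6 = (r - 2)*(r^2 - 4*r + 3) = (r - 2)*(r - 1)*(r - 3)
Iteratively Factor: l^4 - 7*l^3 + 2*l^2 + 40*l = (l - 4)*(l^3 - 3*l^2 - 10*l) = l*(l - 4)*(l^2 - 3*l - 10) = l*(l - 4)*(l + 2)*(l - 5)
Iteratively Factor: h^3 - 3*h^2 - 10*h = (h + 2)*(h^2 - 5*h) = (h - 5)*(h + 2)*(h)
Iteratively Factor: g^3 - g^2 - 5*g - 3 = (g + 1)*(g^2 - 2*g - 3) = (g - 3)*(g + 1)*(g + 1)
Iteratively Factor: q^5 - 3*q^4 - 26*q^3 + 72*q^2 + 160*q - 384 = (q - 4)*(q^4 + q^3 - 22*q^2 - 16*q + 96) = (q - 4)*(q - 2)*(q^3 + 3*q^2 - 16*q - 48) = (q - 4)*(q - 2)*(q + 4)*(q^2 - q - 12) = (q - 4)*(q - 2)*(q + 3)*(q + 4)*(q - 4)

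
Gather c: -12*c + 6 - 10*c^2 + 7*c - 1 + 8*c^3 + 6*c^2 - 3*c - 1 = 8*c^3 - 4*c^2 - 8*c + 4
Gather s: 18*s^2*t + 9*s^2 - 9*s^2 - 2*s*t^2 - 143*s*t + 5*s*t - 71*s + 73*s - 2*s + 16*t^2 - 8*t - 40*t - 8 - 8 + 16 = 18*s^2*t + s*(-2*t^2 - 138*t) + 16*t^2 - 48*t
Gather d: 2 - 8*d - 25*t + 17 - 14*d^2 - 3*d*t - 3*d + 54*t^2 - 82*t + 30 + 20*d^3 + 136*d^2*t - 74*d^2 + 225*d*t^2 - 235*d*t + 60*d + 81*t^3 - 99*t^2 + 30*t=20*d^3 + d^2*(136*t - 88) + d*(225*t^2 - 238*t + 49) + 81*t^3 - 45*t^2 - 77*t + 49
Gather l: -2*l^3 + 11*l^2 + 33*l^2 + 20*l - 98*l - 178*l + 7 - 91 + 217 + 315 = -2*l^3 + 44*l^2 - 256*l + 448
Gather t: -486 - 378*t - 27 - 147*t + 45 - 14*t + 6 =-539*t - 462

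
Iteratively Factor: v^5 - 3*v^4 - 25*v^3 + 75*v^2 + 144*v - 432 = (v - 3)*(v^4 - 25*v^2 + 144) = (v - 3)^2*(v^3 + 3*v^2 - 16*v - 48) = (v - 3)^2*(v + 4)*(v^2 - v - 12) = (v - 4)*(v - 3)^2*(v + 4)*(v + 3)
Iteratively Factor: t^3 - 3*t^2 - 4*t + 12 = (t - 2)*(t^2 - t - 6) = (t - 3)*(t - 2)*(t + 2)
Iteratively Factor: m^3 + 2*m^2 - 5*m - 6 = (m - 2)*(m^2 + 4*m + 3) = (m - 2)*(m + 1)*(m + 3)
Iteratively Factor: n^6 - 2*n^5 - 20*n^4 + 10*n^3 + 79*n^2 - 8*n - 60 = (n - 5)*(n^5 + 3*n^4 - 5*n^3 - 15*n^2 + 4*n + 12) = (n - 5)*(n - 1)*(n^4 + 4*n^3 - n^2 - 16*n - 12) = (n - 5)*(n - 2)*(n - 1)*(n^3 + 6*n^2 + 11*n + 6) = (n - 5)*(n - 2)*(n - 1)*(n + 3)*(n^2 + 3*n + 2) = (n - 5)*(n - 2)*(n - 1)*(n + 2)*(n + 3)*(n + 1)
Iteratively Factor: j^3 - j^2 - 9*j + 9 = (j + 3)*(j^2 - 4*j + 3) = (j - 1)*(j + 3)*(j - 3)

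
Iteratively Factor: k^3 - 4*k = (k)*(k^2 - 4) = k*(k + 2)*(k - 2)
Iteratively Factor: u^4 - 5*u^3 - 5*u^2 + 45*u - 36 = (u + 3)*(u^3 - 8*u^2 + 19*u - 12) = (u - 4)*(u + 3)*(u^2 - 4*u + 3) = (u - 4)*(u - 1)*(u + 3)*(u - 3)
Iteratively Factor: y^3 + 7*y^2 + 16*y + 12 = (y + 3)*(y^2 + 4*y + 4) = (y + 2)*(y + 3)*(y + 2)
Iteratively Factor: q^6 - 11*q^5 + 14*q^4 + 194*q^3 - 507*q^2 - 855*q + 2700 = (q - 4)*(q^5 - 7*q^4 - 14*q^3 + 138*q^2 + 45*q - 675) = (q - 4)*(q + 3)*(q^4 - 10*q^3 + 16*q^2 + 90*q - 225) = (q - 5)*(q - 4)*(q + 3)*(q^3 - 5*q^2 - 9*q + 45) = (q - 5)*(q - 4)*(q - 3)*(q + 3)*(q^2 - 2*q - 15) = (q - 5)^2*(q - 4)*(q - 3)*(q + 3)*(q + 3)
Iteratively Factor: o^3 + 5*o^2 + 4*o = (o + 1)*(o^2 + 4*o) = (o + 1)*(o + 4)*(o)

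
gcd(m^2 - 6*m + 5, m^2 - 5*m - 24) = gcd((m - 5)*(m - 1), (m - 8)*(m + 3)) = 1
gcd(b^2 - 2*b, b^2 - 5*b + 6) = b - 2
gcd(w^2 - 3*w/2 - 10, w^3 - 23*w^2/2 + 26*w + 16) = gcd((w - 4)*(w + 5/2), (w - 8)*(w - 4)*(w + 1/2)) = w - 4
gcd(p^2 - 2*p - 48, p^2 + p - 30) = p + 6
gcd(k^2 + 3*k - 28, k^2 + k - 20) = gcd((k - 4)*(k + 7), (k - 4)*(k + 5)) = k - 4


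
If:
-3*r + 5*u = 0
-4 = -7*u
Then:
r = 20/21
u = 4/7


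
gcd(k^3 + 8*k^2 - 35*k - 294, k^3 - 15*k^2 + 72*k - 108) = k - 6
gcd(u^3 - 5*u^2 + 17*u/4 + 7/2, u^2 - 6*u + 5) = 1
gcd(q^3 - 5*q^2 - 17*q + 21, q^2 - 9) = q + 3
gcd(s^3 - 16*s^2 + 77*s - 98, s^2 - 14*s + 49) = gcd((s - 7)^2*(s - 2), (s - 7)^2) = s^2 - 14*s + 49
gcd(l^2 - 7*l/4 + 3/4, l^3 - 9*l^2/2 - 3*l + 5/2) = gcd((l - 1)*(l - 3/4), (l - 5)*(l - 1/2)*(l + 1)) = 1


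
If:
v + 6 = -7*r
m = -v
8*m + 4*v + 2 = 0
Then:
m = -1/2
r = -13/14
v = 1/2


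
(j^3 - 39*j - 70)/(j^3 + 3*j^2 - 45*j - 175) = (j + 2)/(j + 5)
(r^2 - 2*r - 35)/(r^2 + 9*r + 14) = (r^2 - 2*r - 35)/(r^2 + 9*r + 14)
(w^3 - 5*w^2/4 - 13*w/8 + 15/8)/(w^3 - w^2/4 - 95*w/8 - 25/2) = (2*w^2 - 5*w + 3)/(2*w^2 - 3*w - 20)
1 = 1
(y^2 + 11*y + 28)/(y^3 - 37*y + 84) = (y + 4)/(y^2 - 7*y + 12)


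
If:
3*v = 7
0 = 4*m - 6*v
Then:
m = 7/2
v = 7/3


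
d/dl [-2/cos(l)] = -2*sin(l)/cos(l)^2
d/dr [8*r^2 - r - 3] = 16*r - 1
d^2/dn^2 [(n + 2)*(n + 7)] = 2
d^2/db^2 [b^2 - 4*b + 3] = 2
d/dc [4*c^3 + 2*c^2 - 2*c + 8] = 12*c^2 + 4*c - 2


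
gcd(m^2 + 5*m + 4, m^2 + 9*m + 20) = m + 4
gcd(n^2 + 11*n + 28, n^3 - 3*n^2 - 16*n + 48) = n + 4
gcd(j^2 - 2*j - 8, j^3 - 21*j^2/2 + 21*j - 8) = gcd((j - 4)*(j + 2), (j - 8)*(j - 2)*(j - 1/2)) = 1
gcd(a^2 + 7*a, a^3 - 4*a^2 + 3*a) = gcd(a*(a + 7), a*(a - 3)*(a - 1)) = a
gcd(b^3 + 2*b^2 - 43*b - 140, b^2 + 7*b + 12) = b + 4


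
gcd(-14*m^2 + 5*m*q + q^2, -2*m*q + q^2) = -2*m + q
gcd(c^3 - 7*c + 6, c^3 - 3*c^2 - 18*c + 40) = c - 2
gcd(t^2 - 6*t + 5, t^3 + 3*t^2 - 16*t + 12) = t - 1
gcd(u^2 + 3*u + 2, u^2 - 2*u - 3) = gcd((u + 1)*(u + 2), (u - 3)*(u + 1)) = u + 1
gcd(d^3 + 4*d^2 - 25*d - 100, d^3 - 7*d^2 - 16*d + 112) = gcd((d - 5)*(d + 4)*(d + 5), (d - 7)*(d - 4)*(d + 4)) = d + 4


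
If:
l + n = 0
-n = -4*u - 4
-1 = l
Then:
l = -1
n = 1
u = -3/4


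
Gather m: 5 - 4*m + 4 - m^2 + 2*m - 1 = -m^2 - 2*m + 8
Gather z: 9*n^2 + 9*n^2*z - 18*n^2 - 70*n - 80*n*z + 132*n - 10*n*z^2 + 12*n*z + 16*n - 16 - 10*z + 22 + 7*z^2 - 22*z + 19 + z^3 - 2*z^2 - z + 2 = -9*n^2 + 78*n + z^3 + z^2*(5 - 10*n) + z*(9*n^2 - 68*n - 33) + 27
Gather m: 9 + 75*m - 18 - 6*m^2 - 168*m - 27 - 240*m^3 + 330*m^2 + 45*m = -240*m^3 + 324*m^2 - 48*m - 36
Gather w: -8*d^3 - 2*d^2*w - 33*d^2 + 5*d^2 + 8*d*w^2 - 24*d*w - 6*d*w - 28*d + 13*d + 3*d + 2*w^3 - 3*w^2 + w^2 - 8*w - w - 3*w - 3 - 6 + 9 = -8*d^3 - 28*d^2 - 12*d + 2*w^3 + w^2*(8*d - 2) + w*(-2*d^2 - 30*d - 12)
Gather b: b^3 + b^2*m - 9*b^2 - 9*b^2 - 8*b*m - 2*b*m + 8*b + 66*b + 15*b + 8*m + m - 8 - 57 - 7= b^3 + b^2*(m - 18) + b*(89 - 10*m) + 9*m - 72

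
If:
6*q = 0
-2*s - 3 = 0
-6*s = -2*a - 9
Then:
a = -9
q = 0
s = -3/2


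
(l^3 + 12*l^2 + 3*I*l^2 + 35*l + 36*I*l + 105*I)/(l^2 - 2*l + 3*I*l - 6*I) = (l^2 + 12*l + 35)/(l - 2)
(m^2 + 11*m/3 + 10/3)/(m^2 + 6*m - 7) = (3*m^2 + 11*m + 10)/(3*(m^2 + 6*m - 7))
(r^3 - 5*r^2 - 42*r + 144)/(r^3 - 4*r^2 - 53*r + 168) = (r + 6)/(r + 7)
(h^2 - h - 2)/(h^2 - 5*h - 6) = (h - 2)/(h - 6)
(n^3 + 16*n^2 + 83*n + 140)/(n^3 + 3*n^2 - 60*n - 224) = (n + 5)/(n - 8)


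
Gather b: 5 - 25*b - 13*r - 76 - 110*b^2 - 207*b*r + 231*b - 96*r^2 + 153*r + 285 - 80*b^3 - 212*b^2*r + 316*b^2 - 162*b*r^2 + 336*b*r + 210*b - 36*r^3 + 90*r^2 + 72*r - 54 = -80*b^3 + b^2*(206 - 212*r) + b*(-162*r^2 + 129*r + 416) - 36*r^3 - 6*r^2 + 212*r + 160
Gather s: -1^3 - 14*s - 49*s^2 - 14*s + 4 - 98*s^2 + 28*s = 3 - 147*s^2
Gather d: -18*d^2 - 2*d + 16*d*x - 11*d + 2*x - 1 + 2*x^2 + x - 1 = -18*d^2 + d*(16*x - 13) + 2*x^2 + 3*x - 2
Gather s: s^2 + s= s^2 + s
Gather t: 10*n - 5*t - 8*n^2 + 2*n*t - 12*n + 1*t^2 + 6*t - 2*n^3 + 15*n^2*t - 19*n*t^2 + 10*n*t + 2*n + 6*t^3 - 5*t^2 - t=-2*n^3 - 8*n^2 + 6*t^3 + t^2*(-19*n - 4) + t*(15*n^2 + 12*n)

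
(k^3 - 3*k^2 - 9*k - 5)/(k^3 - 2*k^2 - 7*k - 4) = (k - 5)/(k - 4)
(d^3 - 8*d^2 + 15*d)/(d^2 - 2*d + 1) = d*(d^2 - 8*d + 15)/(d^2 - 2*d + 1)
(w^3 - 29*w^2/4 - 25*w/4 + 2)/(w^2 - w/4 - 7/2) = (-4*w^3 + 29*w^2 + 25*w - 8)/(-4*w^2 + w + 14)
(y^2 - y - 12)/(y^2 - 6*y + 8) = (y + 3)/(y - 2)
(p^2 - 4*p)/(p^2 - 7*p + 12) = p/(p - 3)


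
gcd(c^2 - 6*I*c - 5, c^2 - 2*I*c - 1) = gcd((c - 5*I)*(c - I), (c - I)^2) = c - I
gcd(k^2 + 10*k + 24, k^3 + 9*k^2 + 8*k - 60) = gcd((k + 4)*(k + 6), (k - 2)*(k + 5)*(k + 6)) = k + 6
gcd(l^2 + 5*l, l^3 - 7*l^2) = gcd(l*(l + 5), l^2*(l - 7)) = l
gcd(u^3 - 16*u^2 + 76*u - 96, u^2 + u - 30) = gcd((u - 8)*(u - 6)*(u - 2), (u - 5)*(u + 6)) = 1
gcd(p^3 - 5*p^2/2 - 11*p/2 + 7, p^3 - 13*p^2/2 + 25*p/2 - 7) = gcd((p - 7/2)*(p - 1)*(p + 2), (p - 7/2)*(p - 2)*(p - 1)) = p^2 - 9*p/2 + 7/2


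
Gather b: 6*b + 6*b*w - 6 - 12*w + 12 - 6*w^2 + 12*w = b*(6*w + 6) - 6*w^2 + 6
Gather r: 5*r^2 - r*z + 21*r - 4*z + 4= 5*r^2 + r*(21 - z) - 4*z + 4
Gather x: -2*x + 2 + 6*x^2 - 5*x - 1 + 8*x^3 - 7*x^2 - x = 8*x^3 - x^2 - 8*x + 1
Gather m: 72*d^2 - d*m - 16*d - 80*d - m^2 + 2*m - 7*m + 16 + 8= 72*d^2 - 96*d - m^2 + m*(-d - 5) + 24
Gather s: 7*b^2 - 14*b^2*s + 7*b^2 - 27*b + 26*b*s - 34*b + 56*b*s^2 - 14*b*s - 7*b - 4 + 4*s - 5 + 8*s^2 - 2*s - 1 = 14*b^2 - 68*b + s^2*(56*b + 8) + s*(-14*b^2 + 12*b + 2) - 10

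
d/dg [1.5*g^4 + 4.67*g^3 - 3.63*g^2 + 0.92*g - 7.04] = 6.0*g^3 + 14.01*g^2 - 7.26*g + 0.92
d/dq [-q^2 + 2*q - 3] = 2 - 2*q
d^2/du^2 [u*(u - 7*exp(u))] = -7*u*exp(u) - 14*exp(u) + 2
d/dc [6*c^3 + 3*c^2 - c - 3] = 18*c^2 + 6*c - 1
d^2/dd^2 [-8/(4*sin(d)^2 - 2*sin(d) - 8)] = 4*(-16*sin(d)^4 + 6*sin(d)^3 - 9*sin(d)^2 - 8*sin(d) + 18)/(sin(d) + cos(2*d) + 3)^3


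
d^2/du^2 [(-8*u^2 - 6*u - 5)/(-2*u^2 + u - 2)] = 2*(40*u^3 - 36*u^2 - 102*u + 29)/(8*u^6 - 12*u^5 + 30*u^4 - 25*u^3 + 30*u^2 - 12*u + 8)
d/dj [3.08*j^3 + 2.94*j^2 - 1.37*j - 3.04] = 9.24*j^2 + 5.88*j - 1.37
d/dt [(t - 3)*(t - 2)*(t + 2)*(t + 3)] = 4*t^3 - 26*t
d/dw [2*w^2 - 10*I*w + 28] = 4*w - 10*I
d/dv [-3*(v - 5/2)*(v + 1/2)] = 6 - 6*v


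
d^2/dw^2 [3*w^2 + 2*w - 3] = 6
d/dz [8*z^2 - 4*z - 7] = 16*z - 4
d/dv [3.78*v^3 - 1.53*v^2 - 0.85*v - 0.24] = 11.34*v^2 - 3.06*v - 0.85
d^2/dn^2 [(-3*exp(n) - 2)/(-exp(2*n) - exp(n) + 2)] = (3*exp(4*n) + 5*exp(3*n) + 42*exp(2*n) + 24*exp(n) + 16)*exp(n)/(exp(6*n) + 3*exp(5*n) - 3*exp(4*n) - 11*exp(3*n) + 6*exp(2*n) + 12*exp(n) - 8)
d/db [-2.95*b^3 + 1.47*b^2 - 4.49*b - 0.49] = -8.85*b^2 + 2.94*b - 4.49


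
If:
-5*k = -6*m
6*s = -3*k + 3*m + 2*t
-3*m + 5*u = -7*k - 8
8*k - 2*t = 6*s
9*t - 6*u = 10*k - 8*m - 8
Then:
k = -2112/2543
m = -1760/2543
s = -1320/2543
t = -4488/2543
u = -2168/2543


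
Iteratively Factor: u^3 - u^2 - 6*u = (u - 3)*(u^2 + 2*u) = u*(u - 3)*(u + 2)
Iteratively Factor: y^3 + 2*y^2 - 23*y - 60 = (y + 4)*(y^2 - 2*y - 15) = (y - 5)*(y + 4)*(y + 3)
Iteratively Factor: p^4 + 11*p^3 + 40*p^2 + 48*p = (p + 4)*(p^3 + 7*p^2 + 12*p) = p*(p + 4)*(p^2 + 7*p + 12) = p*(p + 3)*(p + 4)*(p + 4)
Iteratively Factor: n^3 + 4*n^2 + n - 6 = (n + 3)*(n^2 + n - 2) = (n - 1)*(n + 3)*(n + 2)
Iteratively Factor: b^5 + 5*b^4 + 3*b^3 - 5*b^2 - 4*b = (b + 1)*(b^4 + 4*b^3 - b^2 - 4*b) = (b + 1)*(b + 4)*(b^3 - b) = (b - 1)*(b + 1)*(b + 4)*(b^2 + b) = (b - 1)*(b + 1)^2*(b + 4)*(b)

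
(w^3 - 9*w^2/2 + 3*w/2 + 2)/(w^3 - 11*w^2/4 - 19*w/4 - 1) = 2*(2*w^2 - w - 1)/(4*w^2 + 5*w + 1)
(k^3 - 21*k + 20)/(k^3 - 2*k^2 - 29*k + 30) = (k - 4)/(k - 6)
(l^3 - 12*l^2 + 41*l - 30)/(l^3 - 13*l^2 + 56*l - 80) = (l^2 - 7*l + 6)/(l^2 - 8*l + 16)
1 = 1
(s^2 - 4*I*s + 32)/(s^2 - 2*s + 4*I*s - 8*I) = (s - 8*I)/(s - 2)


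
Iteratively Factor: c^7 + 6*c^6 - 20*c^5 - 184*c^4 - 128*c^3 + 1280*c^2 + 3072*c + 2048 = (c + 4)*(c^6 + 2*c^5 - 28*c^4 - 72*c^3 + 160*c^2 + 640*c + 512) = (c - 4)*(c + 4)*(c^5 + 6*c^4 - 4*c^3 - 88*c^2 - 192*c - 128) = (c - 4)*(c + 2)*(c + 4)*(c^4 + 4*c^3 - 12*c^2 - 64*c - 64) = (c - 4)*(c + 2)^2*(c + 4)*(c^3 + 2*c^2 - 16*c - 32) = (c - 4)*(c + 2)^2*(c + 4)^2*(c^2 - 2*c - 8) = (c - 4)^2*(c + 2)^2*(c + 4)^2*(c + 2)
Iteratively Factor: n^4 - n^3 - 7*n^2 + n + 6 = (n - 1)*(n^3 - 7*n - 6) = (n - 3)*(n - 1)*(n^2 + 3*n + 2) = (n - 3)*(n - 1)*(n + 1)*(n + 2)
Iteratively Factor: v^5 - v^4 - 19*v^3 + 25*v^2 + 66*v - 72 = (v - 3)*(v^4 + 2*v^3 - 13*v^2 - 14*v + 24) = (v - 3)*(v + 2)*(v^3 - 13*v + 12) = (v - 3)^2*(v + 2)*(v^2 + 3*v - 4) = (v - 3)^2*(v + 2)*(v + 4)*(v - 1)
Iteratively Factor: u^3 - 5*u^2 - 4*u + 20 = (u - 2)*(u^2 - 3*u - 10) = (u - 5)*(u - 2)*(u + 2)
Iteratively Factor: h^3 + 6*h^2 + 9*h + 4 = (h + 1)*(h^2 + 5*h + 4) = (h + 1)^2*(h + 4)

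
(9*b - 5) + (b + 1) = 10*b - 4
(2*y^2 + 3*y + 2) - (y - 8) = 2*y^2 + 2*y + 10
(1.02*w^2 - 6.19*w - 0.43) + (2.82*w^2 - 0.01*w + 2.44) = 3.84*w^2 - 6.2*w + 2.01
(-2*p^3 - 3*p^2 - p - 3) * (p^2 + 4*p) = -2*p^5 - 11*p^4 - 13*p^3 - 7*p^2 - 12*p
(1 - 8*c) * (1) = 1 - 8*c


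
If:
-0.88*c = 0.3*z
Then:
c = -0.340909090909091*z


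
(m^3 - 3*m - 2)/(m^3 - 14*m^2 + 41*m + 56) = (m^2 - m - 2)/(m^2 - 15*m + 56)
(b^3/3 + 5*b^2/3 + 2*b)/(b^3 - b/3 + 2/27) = 9*b*(b^2 + 5*b + 6)/(27*b^3 - 9*b + 2)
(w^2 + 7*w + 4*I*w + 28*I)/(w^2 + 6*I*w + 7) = (w^2 + w*(7 + 4*I) + 28*I)/(w^2 + 6*I*w + 7)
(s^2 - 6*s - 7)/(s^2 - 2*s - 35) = (s + 1)/(s + 5)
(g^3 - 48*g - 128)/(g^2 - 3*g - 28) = (g^2 - 4*g - 32)/(g - 7)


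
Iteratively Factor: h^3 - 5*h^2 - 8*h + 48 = (h - 4)*(h^2 - h - 12) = (h - 4)^2*(h + 3)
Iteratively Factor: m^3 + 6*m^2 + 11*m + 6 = (m + 3)*(m^2 + 3*m + 2) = (m + 1)*(m + 3)*(m + 2)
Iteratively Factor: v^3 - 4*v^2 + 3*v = (v - 3)*(v^2 - v) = (v - 3)*(v - 1)*(v)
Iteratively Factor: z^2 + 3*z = (z + 3)*(z)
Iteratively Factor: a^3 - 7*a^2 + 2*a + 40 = (a - 5)*(a^2 - 2*a - 8) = (a - 5)*(a - 4)*(a + 2)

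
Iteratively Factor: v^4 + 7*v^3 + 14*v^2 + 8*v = (v)*(v^3 + 7*v^2 + 14*v + 8) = v*(v + 4)*(v^2 + 3*v + 2) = v*(v + 2)*(v + 4)*(v + 1)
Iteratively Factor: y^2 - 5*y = (y - 5)*(y)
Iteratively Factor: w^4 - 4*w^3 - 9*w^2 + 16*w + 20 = (w - 2)*(w^3 - 2*w^2 - 13*w - 10) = (w - 2)*(w + 1)*(w^2 - 3*w - 10) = (w - 5)*(w - 2)*(w + 1)*(w + 2)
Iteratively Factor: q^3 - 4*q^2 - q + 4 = (q - 1)*(q^2 - 3*q - 4) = (q - 1)*(q + 1)*(q - 4)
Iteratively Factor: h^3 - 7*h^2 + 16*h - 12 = (h - 2)*(h^2 - 5*h + 6) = (h - 3)*(h - 2)*(h - 2)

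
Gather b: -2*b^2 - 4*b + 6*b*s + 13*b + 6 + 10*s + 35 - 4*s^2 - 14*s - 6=-2*b^2 + b*(6*s + 9) - 4*s^2 - 4*s + 35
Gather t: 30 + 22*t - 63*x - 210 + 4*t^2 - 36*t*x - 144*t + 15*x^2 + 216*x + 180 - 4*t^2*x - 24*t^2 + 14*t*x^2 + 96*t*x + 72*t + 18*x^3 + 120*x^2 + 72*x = t^2*(-4*x - 20) + t*(14*x^2 + 60*x - 50) + 18*x^3 + 135*x^2 + 225*x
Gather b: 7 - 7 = 0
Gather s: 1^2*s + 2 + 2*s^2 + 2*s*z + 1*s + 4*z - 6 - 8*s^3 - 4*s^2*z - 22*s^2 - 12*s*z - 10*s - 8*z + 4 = -8*s^3 + s^2*(-4*z - 20) + s*(-10*z - 8) - 4*z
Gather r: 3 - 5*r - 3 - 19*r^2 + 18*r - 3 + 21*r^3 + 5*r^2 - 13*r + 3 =21*r^3 - 14*r^2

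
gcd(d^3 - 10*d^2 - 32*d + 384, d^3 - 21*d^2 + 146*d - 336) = d - 8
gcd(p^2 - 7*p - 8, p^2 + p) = p + 1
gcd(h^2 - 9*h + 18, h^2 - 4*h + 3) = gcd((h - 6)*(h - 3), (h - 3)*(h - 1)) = h - 3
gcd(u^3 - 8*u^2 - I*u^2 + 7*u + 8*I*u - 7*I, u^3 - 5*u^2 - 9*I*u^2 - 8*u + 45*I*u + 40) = u - I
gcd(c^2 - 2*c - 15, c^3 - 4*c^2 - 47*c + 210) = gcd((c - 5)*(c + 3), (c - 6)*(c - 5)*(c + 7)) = c - 5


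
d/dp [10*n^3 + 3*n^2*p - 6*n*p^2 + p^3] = 3*n^2 - 12*n*p + 3*p^2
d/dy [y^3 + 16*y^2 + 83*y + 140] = 3*y^2 + 32*y + 83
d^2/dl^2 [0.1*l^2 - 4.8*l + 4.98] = 0.200000000000000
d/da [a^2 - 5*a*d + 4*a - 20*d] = 2*a - 5*d + 4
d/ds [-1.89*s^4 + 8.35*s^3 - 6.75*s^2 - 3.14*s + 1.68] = -7.56*s^3 + 25.05*s^2 - 13.5*s - 3.14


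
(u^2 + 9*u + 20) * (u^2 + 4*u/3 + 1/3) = u^4 + 31*u^3/3 + 97*u^2/3 + 89*u/3 + 20/3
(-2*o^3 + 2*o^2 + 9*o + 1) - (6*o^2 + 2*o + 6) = -2*o^3 - 4*o^2 + 7*o - 5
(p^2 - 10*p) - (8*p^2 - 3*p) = -7*p^2 - 7*p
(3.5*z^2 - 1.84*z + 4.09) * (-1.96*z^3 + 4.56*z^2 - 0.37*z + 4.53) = -6.86*z^5 + 19.5664*z^4 - 17.7018*z^3 + 35.1862*z^2 - 9.8485*z + 18.5277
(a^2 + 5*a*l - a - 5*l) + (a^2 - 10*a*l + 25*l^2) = 2*a^2 - 5*a*l - a + 25*l^2 - 5*l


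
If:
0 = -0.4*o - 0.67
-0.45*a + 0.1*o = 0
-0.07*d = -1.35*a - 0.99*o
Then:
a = -0.37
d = -30.87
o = -1.68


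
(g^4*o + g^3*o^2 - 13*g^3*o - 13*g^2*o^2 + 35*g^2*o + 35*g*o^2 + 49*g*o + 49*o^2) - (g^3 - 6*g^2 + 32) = g^4*o + g^3*o^2 - 13*g^3*o - g^3 - 13*g^2*o^2 + 35*g^2*o + 6*g^2 + 35*g*o^2 + 49*g*o + 49*o^2 - 32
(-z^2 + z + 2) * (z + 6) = -z^3 - 5*z^2 + 8*z + 12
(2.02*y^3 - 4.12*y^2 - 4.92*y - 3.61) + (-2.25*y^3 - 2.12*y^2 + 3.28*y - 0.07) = -0.23*y^3 - 6.24*y^2 - 1.64*y - 3.68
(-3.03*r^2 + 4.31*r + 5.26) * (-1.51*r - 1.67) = 4.5753*r^3 - 1.448*r^2 - 15.1403*r - 8.7842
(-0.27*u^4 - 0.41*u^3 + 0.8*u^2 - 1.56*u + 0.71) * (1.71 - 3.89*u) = 1.0503*u^5 + 1.1332*u^4 - 3.8131*u^3 + 7.4364*u^2 - 5.4295*u + 1.2141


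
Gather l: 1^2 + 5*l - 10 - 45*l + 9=-40*l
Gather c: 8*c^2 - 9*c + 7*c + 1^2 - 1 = 8*c^2 - 2*c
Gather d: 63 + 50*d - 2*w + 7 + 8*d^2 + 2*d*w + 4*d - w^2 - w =8*d^2 + d*(2*w + 54) - w^2 - 3*w + 70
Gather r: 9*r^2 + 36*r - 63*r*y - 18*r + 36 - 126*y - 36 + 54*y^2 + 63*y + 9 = 9*r^2 + r*(18 - 63*y) + 54*y^2 - 63*y + 9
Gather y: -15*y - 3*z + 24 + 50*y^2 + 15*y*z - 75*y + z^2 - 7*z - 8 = 50*y^2 + y*(15*z - 90) + z^2 - 10*z + 16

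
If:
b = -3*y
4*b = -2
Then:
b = -1/2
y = 1/6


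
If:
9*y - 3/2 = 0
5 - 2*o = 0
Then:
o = 5/2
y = 1/6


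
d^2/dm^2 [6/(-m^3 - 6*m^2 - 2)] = 36*(-3*m^2*(m + 4)^2 + (m + 2)*(m^3 + 6*m^2 + 2))/(m^3 + 6*m^2 + 2)^3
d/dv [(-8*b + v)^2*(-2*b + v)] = 3*(4*b - v)*(8*b - v)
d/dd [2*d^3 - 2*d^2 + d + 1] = 6*d^2 - 4*d + 1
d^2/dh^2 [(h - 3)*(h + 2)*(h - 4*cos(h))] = 4*h^2*cos(h) + 16*h*sin(h) - 4*h*cos(h) + 6*h - 8*sin(h) - 32*cos(h) - 2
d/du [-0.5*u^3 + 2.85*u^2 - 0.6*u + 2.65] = -1.5*u^2 + 5.7*u - 0.6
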